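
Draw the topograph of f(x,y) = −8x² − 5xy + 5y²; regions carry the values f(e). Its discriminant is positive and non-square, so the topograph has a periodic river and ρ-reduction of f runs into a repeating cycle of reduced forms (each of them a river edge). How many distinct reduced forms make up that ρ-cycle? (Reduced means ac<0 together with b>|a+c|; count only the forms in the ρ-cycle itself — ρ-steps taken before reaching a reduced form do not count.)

D = 185, ⌊√D⌋ = 13
descent: ρ → (5,5,-8)  [lands on river]
river: ρ → (-8,11,2)
river: ρ → (2,13,-2)
river: ρ → (-2,11,8)
river: ρ → (8,5,-5)
river: ρ → (-5,5,8)
river: ρ → (8,11,-2)
river: ρ → (-2,13,2)
river: ρ → (2,11,-8)
river: ρ → (-8,5,5)
ρ-cycle length = 10 (tail of 1 descent step not counted)

10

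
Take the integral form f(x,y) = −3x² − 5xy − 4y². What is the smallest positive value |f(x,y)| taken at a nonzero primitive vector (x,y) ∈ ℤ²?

translate: b→-1 (≡5 mod 6), so (3,5,4)→(3,-1,2)
flip: (3,-1,2)→(2,1,3)
reduced (well bottom): (2,1,3) with a≤c, −a<b≤a
well minimum |f| = |-2| = 2 (negative-definite)

2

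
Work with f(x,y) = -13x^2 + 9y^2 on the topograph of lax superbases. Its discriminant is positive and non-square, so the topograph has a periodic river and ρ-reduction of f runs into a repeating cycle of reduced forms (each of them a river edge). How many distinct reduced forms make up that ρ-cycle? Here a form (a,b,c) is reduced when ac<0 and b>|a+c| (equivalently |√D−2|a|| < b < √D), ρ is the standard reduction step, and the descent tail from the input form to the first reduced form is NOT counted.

D = 468, ⌊√D⌋ = 21
descent: ρ → (9,18,-4)  [lands on river]
river: ρ → (-4,14,17)
river: ρ → (17,20,-1)
river: ρ → (-1,20,17)
river: ρ → (17,14,-4)
river: ρ → (-4,18,9)
ρ-cycle length = 6 (tail of 1 descent step not counted)

6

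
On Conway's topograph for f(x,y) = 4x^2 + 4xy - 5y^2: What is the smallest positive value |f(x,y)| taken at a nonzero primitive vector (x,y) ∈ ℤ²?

river: ρ → (-5,6,3)
river: ρ → (3,6,-5)
river: ρ → (-5,4,4)
river: ρ → (4,4,-5)
closes: descent 0, river 4
min |a| on river = 3

3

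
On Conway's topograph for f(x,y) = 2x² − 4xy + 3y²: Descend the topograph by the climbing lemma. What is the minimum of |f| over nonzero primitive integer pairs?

translate: b→0 (≡-4 mod 4), so (2,-4,3)→(2,0,1)
flip: (2,0,1)→(1,0,2)
reduced (well bottom): (1,0,2) with a≤c, −a<b≤a
well minimum = a = 1

1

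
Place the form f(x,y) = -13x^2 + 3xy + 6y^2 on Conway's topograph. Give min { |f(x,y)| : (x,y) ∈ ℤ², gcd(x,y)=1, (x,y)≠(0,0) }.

descent: ρ → (6,9,-10)  [lands on river]
river: ρ → (-10,11,5)
river: ρ → (5,9,-12)
river: ρ → (-12,15,2)
river: ρ → (2,17,-4)
river: ρ → (-4,15,6)
closes: descent 1, river 6
min |a| on river = 2

2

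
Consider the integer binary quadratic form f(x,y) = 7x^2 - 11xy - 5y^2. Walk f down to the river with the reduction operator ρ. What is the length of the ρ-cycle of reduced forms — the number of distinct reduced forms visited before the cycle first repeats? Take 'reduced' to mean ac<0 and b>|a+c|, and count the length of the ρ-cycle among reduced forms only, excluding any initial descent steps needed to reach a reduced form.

D = 261, ⌊√D⌋ = 16
descent: ρ → (-5,11,7)  [lands on river]
river: ρ → (7,3,-9)
river: ρ → (-9,15,1)
river: ρ → (1,15,-9)
river: ρ → (-9,3,7)
river: ρ → (7,11,-5)
river: ρ → (-5,9,9)
river: ρ → (9,9,-5)
ρ-cycle length = 8 (tail of 1 descent step not counted)

8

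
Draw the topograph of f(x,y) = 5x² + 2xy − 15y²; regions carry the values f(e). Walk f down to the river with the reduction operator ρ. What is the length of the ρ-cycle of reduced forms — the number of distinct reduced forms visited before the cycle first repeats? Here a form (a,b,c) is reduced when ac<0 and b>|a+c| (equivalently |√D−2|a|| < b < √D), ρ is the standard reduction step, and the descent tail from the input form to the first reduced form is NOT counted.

D = 304, ⌊√D⌋ = 17
descent: ρ → (-15,-2,5)
descent: ρ → (5,12,-8)  [lands on river]
river: ρ → (-8,4,9)
river: ρ → (9,14,-3)
river: ρ → (-3,16,4)
river: ρ → (4,16,-3)
river: ρ → (-3,14,9)
river: ρ → (9,4,-8)
river: ρ → (-8,12,5)
river: ρ → (5,8,-12)
river: ρ → (-12,16,1)
river: ρ → (1,16,-12)
river: ρ → (-12,8,5)
ρ-cycle length = 12 (tail of 2 descent steps not counted)

12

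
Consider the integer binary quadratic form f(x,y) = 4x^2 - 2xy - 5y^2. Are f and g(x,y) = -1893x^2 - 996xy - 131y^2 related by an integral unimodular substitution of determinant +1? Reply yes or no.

D₁ = 84, D₂ = 84
river cycle of f (length 6): (-5, 2, 4), (4, 6, -3), (-3, 6, 4), (4, 2, -5), (-5, 8, 1), (1, 8, -5)
river cycle of g (length 6): (-5, 2, 4), (4, 6, -3), (-3, 6, 4), (4, 2, -5), (-5, 8, 1), (1, 8, -5)
cycles coincide ⇒ equivalent

yes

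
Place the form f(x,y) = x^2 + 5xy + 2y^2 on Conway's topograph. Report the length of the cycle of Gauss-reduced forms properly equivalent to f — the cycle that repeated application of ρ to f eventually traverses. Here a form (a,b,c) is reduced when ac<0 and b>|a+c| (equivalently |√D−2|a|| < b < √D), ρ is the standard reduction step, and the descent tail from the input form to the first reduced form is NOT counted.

D = 17, ⌊√D⌋ = 4
descent: ρ → (2,3,-1)  [lands on river]
river: ρ → (-1,3,2)
river: ρ → (2,1,-2)
river: ρ → (-2,3,1)
river: ρ → (1,3,-2)
river: ρ → (-2,1,2)
ρ-cycle length = 6 (tail of 1 descent step not counted)

6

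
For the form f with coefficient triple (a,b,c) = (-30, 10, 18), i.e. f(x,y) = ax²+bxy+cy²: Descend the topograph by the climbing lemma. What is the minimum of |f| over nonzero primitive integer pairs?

descent: ρ → (18,26,-22)  [lands on river]
river: ρ → (-22,18,22)
river: ρ → (22,26,-18)
river: ρ → (-18,46,2)
river: ρ → (2,46,-18)
river: ρ → (-18,26,22)
river: ρ → (22,18,-22)
river: ρ → (-22,26,18)
river: ρ → (18,46,-2)
river: ρ → (-2,46,18)
closes: descent 1, river 10
min |a| on river = 2

2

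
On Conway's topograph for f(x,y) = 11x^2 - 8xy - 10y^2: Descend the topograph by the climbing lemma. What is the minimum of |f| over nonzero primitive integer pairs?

descent: ρ → (-10,8,11)  [lands on river]
river: ρ → (11,14,-7)
river: ρ → (-7,14,11)
river: ρ → (11,8,-10)
river: ρ → (-10,12,9)
river: ρ → (9,6,-13)
river: ρ → (-13,20,2)
river: ρ → (2,20,-13)
river: ρ → (-13,6,9)
river: ρ → (9,12,-10)
closes: descent 1, river 10
min |a| on river = 2

2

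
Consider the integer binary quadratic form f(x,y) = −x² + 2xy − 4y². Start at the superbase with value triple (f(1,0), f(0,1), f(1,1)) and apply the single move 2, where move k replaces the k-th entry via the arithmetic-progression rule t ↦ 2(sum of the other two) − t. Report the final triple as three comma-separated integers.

start (-1,-4,-3) = (f(1,0),f(0,1),f(1,1))
replace slot 2: 2·((-1)+(-3)) − (-4) = -4 → (-1,-4,-3)

-1,-4,-3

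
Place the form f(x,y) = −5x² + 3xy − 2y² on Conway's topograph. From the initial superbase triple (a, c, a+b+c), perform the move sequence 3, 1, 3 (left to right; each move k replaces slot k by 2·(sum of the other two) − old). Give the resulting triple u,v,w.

start (-5,-2,-4) = (f(1,0),f(0,1),f(1,1))
replace slot 3: 2·((-5)+(-2)) − (-4) = -10 → (-5,-2,-10)
replace slot 1: 2·((-2)+(-10)) − (-5) = -19 → (-19,-2,-10)
replace slot 3: 2·((-19)+(-2)) − (-10) = -32 → (-19,-2,-32)

-19,-2,-32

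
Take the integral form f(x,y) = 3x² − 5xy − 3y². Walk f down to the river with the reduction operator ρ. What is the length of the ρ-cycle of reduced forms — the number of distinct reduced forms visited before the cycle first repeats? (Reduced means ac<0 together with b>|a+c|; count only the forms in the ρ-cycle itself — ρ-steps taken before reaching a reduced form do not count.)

D = 61, ⌊√D⌋ = 7
descent: ρ → (-3,5,3)  [lands on river]
river: ρ → (3,7,-1)
river: ρ → (-1,7,3)
river: ρ → (3,5,-3)
river: ρ → (-3,7,1)
river: ρ → (1,7,-3)
ρ-cycle length = 6 (tail of 1 descent step not counted)

6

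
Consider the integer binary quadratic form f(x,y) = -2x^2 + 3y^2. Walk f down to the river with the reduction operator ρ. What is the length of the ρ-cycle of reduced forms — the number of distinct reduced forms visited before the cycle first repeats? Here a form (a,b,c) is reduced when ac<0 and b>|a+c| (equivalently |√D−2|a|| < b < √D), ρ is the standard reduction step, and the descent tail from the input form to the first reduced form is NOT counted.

D = 24, ⌊√D⌋ = 4
descent: ρ → (3,0,-2)
descent: ρ → (-2,4,1)  [lands on river]
river: ρ → (1,4,-2)
ρ-cycle length = 2 (tail of 2 descent steps not counted)

2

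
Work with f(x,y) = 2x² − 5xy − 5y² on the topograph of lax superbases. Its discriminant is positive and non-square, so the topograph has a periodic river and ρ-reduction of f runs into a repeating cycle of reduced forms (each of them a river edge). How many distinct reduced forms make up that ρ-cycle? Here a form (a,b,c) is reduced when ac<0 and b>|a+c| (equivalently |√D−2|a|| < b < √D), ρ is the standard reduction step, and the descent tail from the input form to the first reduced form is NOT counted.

D = 65, ⌊√D⌋ = 8
descent: ρ → (-5,5,2)  [lands on river]
river: ρ → (2,7,-2)
river: ρ → (-2,5,5)
river: ρ → (5,5,-2)
river: ρ → (-2,7,2)
river: ρ → (2,5,-5)
ρ-cycle length = 6 (tail of 1 descent step not counted)

6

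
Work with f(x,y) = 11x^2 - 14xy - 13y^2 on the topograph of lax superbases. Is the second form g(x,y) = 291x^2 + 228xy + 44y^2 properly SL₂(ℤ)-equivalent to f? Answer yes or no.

D₁ = 768, D₂ = 768
river cycle of f (length 8): (-13, 14, 11), (11, 8, -16), (-16, 24, 3), (3, 24, -16), (-16, 8, 11), (11, 14, -13), (-13, 12, 12), (12, 12, -13)
river cycle of g (length 8): (3, 24, -16), (-16, 8, 11), (11, 14, -13), (-13, 12, 12), (12, 12, -13), (-13, 14, 11), (11, 8, -16), (-16, 24, 3)
cycles coincide ⇒ equivalent

yes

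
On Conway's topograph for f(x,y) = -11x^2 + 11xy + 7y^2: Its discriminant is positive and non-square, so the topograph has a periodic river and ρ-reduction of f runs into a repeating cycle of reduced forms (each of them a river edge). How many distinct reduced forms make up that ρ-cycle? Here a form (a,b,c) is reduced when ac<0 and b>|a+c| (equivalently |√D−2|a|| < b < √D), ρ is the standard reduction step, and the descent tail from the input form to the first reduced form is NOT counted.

D = 429, ⌊√D⌋ = 20
river: ρ → (7,17,-5)
river: ρ → (-5,13,13)
river: ρ → (13,13,-5)
river: ρ → (-5,17,7)
river: ρ → (7,11,-11)
river: ρ → (-11,11,7)
ρ-cycle length = 6 (tail of 0 descent steps not counted)

6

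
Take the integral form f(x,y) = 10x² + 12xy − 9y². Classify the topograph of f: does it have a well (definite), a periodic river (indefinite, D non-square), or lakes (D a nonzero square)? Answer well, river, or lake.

D = b²−4ac = 12² − 4·10·(-9) = 504
D > 0 non-square ⇒ indefinite ⇒ periodic river

river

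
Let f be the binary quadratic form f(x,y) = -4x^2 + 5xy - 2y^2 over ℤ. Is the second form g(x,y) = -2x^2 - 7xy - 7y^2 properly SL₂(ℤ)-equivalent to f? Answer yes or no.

D₁ = -7, D₂ = -7
f is negative-definite; reduce −f:
−f: translate: b→3 (≡-5 mod 8), so (4,-5,2)→(4,3,1)
−f: flip: (4,3,1)→(1,-3,4)
−f: translate: b→1 (≡-3 mod 2), so (1,-3,4)→(1,1,2)
−f: reduced (well bottom): (1,1,2) with a≤c, −a<b≤a
flip sign back: reduced form of f is (-1,-1,-2)
g is negative-definite; reduce −g:
−g: translate: b→-1 (≡7 mod 4), so (2,7,7)→(2,-1,1)
−g: flip: (2,-1,1)→(1,1,2)
−g: reduced (well bottom): (1,1,2) with a≤c, −a<b≤a
flip sign back: reduced form of g is (-1,-1,-2)
reduced forms (-1, -1, -2) vs (-1, -1, -2) ⇒ equivalent

yes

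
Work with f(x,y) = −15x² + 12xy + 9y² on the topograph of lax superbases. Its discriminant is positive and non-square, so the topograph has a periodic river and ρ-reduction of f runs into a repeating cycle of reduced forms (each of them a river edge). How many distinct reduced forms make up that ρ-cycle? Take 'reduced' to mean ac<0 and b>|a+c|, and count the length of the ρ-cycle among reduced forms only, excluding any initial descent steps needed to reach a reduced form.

D = 684, ⌊√D⌋ = 26
river: ρ → (9,24,-3)
river: ρ → (-3,24,9)
river: ρ → (9,12,-15)
river: ρ → (-15,18,6)
river: ρ → (6,18,-15)
river: ρ → (-15,12,9)
ρ-cycle length = 6 (tail of 0 descent steps not counted)

6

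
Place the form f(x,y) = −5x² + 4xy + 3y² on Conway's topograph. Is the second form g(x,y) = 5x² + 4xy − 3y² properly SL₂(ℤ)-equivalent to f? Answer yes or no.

D₁ = 76, D₂ = 76
river cycle of f (length 6): (3, 8, -1), (-1, 8, 3), (3, 4, -5), (-5, 6, 2), (2, 6, -5), (-5, 4, 3)
river cycle of g (length 6): (-3, 8, 1), (1, 8, -3), (-3, 4, 5), (5, 6, -2), (-2, 6, 5), (5, 4, -3)
cycles differ ⇒ inequivalent

no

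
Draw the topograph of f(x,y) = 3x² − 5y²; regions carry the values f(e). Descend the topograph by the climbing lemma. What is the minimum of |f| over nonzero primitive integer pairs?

descent: ρ → (-5,0,3)
descent: ρ → (3,6,-2)  [lands on river]
river: ρ → (-2,6,3)
closes: descent 2, river 2
min |a| on river = 2

2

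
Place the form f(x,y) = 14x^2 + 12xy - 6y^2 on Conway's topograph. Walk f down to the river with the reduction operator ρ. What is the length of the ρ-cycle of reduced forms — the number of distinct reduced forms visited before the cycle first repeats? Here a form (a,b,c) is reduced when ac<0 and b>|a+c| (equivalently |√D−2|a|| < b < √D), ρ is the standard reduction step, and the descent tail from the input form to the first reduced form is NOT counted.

D = 480, ⌊√D⌋ = 21
river: ρ → (-6,12,14)
river: ρ → (14,16,-4)
river: ρ → (-4,16,14)
river: ρ → (14,12,-6)
ρ-cycle length = 4 (tail of 0 descent steps not counted)

4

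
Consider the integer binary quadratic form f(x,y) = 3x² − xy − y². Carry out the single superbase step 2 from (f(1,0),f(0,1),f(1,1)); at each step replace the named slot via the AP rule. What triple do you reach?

start (3,-1,1) = (f(1,0),f(0,1),f(1,1))
replace slot 2: 2·(3+1) − (-1) = 9 → (3,9,1)

3,9,1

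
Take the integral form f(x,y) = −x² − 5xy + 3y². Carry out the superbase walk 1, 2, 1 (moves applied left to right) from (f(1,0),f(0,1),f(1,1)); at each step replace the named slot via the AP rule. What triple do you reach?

start (-1,3,-3) = (f(1,0),f(0,1),f(1,1))
replace slot 1: 2·(3+(-3)) − (-1) = 1 → (1,3,-3)
replace slot 2: 2·(1+(-3)) − 3 = -7 → (1,-7,-3)
replace slot 1: 2·((-7)+(-3)) − 1 = -21 → (-21,-7,-3)

-21,-7,-3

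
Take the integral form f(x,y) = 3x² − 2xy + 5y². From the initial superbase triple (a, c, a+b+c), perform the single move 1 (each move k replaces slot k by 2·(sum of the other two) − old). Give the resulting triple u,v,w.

start (3,5,6) = (f(1,0),f(0,1),f(1,1))
replace slot 1: 2·(5+6) − 3 = 19 → (19,5,6)

19,5,6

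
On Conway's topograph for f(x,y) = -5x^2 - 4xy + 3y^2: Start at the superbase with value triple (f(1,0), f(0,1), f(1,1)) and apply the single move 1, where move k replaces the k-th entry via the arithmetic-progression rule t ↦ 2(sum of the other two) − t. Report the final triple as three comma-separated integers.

start (-5,3,-6) = (f(1,0),f(0,1),f(1,1))
replace slot 1: 2·(3+(-6)) − (-5) = -1 → (-1,3,-6)

-1,3,-6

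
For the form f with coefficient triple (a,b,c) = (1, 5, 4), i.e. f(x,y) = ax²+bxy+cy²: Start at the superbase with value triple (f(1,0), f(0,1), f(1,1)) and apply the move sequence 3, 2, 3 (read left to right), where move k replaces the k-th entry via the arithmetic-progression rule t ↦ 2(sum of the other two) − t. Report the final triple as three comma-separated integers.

start (1,4,10) = (f(1,0),f(0,1),f(1,1))
replace slot 3: 2·(1+4) − 10 = 0 → (1,4,0)
replace slot 2: 2·(1+0) − 4 = -2 → (1,-2,0)
replace slot 3: 2·(1+(-2)) − 0 = -2 → (1,-2,-2)

1,-2,-2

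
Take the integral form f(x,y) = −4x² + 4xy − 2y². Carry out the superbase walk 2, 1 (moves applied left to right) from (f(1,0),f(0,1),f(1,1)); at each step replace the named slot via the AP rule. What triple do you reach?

start (-4,-2,-2) = (f(1,0),f(0,1),f(1,1))
replace slot 2: 2·((-4)+(-2)) − (-2) = -10 → (-4,-10,-2)
replace slot 1: 2·((-10)+(-2)) − (-4) = -20 → (-20,-10,-2)

-20,-10,-2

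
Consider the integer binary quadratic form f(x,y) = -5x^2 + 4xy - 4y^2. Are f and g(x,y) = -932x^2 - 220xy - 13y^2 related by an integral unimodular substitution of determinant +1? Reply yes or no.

D₁ = -64, D₂ = -64
f is negative-definite; reduce −f:
−f: flip: (5,-4,4)→(4,4,5)
−f: reduced (well bottom): (4,4,5) with a≤c, −a<b≤a
flip sign back: reduced form of f is (-4,-4,-5)
g is negative-definite; reduce −g:
−g: flip: (932,220,13)→(13,-220,932)
−g: translate: b→-12 (≡-220 mod 26), so (13,-220,932)→(13,-12,4)
−g: flip: (13,-12,4)→(4,12,13)
−g: translate: b→4 (≡12 mod 8), so (4,12,13)→(4,4,5)
−g: reduced (well bottom): (4,4,5) with a≤c, −a<b≤a
flip sign back: reduced form of g is (-4,-4,-5)
reduced forms (-4, -4, -5) vs (-4, -4, -5) ⇒ equivalent

yes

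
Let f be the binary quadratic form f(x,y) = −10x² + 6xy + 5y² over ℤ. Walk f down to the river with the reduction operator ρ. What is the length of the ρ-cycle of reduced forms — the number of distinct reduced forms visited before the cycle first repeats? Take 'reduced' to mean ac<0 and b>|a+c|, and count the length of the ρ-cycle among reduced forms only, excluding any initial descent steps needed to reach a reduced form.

D = 236, ⌊√D⌋ = 15
river: ρ → (5,14,-2)
river: ρ → (-2,14,5)
river: ρ → (5,6,-10)
river: ρ → (-10,14,1)
river: ρ → (1,14,-10)
river: ρ → (-10,6,5)
ρ-cycle length = 6 (tail of 0 descent steps not counted)

6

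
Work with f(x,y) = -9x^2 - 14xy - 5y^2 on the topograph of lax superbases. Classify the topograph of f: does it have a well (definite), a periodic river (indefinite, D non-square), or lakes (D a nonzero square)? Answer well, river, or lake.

D = b²−4ac = (-14)² − 4·(-9)·(-5) = 16
D = 4² is a perfect square ⇒ form factors over ℤ ⇒ lakes

lake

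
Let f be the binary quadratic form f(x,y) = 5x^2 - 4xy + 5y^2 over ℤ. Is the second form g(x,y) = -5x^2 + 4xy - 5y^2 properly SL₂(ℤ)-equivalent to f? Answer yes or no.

D₁ = -84, D₂ = -84
f: flip: (5,-4,5)→(5,4,5)
f: reduced (well bottom): (5,4,5) with a≤c, −a<b≤a
g is negative-definite; reduce −g:
−g: flip: (5,-4,5)→(5,4,5)
−g: reduced (well bottom): (5,4,5) with a≤c, −a<b≤a
flip sign back: reduced form of g is (-5,-4,-5)
reduced forms (5, 4, 5) vs (-5, -4, -5) ⇒ inequivalent

no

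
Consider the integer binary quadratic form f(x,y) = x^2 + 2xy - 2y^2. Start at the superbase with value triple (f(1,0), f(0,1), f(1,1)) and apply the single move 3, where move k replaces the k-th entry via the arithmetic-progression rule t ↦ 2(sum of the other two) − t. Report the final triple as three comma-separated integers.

start (1,-2,1) = (f(1,0),f(0,1),f(1,1))
replace slot 3: 2·(1+(-2)) − 1 = -3 → (1,-2,-3)

1,-2,-3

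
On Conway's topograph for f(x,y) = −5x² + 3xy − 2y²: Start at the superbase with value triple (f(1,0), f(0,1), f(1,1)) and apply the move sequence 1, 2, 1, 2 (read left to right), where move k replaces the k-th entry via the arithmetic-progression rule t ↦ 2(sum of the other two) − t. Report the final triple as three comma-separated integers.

start (-5,-2,-4) = (f(1,0),f(0,1),f(1,1))
replace slot 1: 2·((-2)+(-4)) − (-5) = -7 → (-7,-2,-4)
replace slot 2: 2·((-7)+(-4)) − (-2) = -20 → (-7,-20,-4)
replace slot 1: 2·((-20)+(-4)) − (-7) = -41 → (-41,-20,-4)
replace slot 2: 2·((-41)+(-4)) − (-20) = -70 → (-41,-70,-4)

-41,-70,-4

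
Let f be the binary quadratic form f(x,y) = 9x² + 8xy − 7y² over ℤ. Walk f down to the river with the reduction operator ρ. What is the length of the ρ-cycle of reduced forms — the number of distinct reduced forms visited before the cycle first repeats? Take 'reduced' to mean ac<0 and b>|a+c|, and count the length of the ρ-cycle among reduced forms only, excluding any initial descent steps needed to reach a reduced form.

D = 316, ⌊√D⌋ = 17
river: ρ → (-7,6,10)
river: ρ → (10,14,-3)
river: ρ → (-3,16,5)
river: ρ → (5,14,-6)
river: ρ → (-6,10,9)
river: ρ → (9,8,-7)
ρ-cycle length = 6 (tail of 0 descent steps not counted)

6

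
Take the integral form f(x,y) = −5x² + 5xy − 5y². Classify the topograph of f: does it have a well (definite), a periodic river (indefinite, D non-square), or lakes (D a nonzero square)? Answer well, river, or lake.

D = b²−4ac = 5² − 4·(-5)·(-5) = -75
D < 0 ⇒ definite ⇒ every region one sign ⇒ single well

well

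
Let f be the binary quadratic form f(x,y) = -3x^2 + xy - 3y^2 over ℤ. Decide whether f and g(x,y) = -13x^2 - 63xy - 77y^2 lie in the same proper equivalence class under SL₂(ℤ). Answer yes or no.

D₁ = -35, D₂ = -35
f is negative-definite; reduce −f:
−f: flip: (3,-1,3)→(3,1,3)
−f: reduced (well bottom): (3,1,3) with a≤c, −a<b≤a
flip sign back: reduced form of f is (-3,-1,-3)
g is negative-definite; reduce −g:
−g: translate: b→11 (≡63 mod 26), so (13,63,77)→(13,11,3)
−g: flip: (13,11,3)→(3,-11,13)
−g: translate: b→1 (≡-11 mod 6), so (3,-11,13)→(3,1,3)
−g: reduced (well bottom): (3,1,3) with a≤c, −a<b≤a
flip sign back: reduced form of g is (-3,-1,-3)
reduced forms (-3, -1, -3) vs (-3, -1, -3) ⇒ equivalent

yes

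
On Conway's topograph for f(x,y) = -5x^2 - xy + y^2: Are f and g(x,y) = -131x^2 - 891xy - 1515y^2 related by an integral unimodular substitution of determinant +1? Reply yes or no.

D₁ = 21, D₂ = 21
river cycle of f (length 2): (1, 3, -3), (-3, 3, 1)
river cycle of g (length 2): (1, 3, -3), (-3, 3, 1)
cycles coincide ⇒ equivalent

yes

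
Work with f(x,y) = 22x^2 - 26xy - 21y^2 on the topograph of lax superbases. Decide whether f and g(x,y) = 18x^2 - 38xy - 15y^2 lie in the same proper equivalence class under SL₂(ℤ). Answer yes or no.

D₁ = 2524, D₂ = 2524
river cycle of f (length 48): (-21, 26, 22), (22, 18, -25), (-25, 32, 15), (15, 28, -29), (-29, 30, 14), (14, 26, -33), (-33, 40, 7), (7, 44, -21), (-21, 40, 11), (11, 48, -5), … (38 more)
river cycle of g (length 48): (-15, 38, 18), (18, 34, -19), (-19, 42, 10), (10, 38, -27), (-27, 16, 21), (21, 26, -22), (-22, 18, 25), (25, 32, -15), (-15, 28, 29), (29, 30, -14), … (38 more)
cycles differ ⇒ inequivalent

no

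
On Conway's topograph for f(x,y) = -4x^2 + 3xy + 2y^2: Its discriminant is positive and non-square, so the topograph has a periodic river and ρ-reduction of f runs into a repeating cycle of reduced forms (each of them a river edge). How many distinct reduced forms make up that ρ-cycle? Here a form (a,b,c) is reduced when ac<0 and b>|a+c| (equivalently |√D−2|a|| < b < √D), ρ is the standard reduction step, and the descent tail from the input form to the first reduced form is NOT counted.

D = 41, ⌊√D⌋ = 6
river: ρ → (2,5,-2)
river: ρ → (-2,3,4)
river: ρ → (4,5,-1)
river: ρ → (-1,5,4)
river: ρ → (4,3,-2)
river: ρ → (-2,5,2)
river: ρ → (2,3,-4)
river: ρ → (-4,5,1)
river: ρ → (1,5,-4)
river: ρ → (-4,3,2)
ρ-cycle length = 10 (tail of 0 descent steps not counted)

10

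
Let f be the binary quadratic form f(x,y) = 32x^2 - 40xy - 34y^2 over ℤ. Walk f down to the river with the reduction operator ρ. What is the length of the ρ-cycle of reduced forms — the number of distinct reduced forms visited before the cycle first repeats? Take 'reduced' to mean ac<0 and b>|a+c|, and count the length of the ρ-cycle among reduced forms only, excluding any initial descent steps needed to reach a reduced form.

D = 5952, ⌊√D⌋ = 77
descent: ρ → (-34,40,32)  [lands on river]
river: ρ → (32,24,-42)
river: ρ → (-42,60,14)
river: ρ → (14,52,-58)
river: ρ → (-58,64,8)
river: ρ → (8,64,-58)
river: ρ → (-58,52,14)
river: ρ → (14,60,-42)
river: ρ → (-42,24,32)
river: ρ → (32,40,-34)
river: ρ → (-34,28,38)
river: ρ → (38,48,-24)
river: ρ → (-24,48,38)
river: ρ → (38,28,-34)
ρ-cycle length = 14 (tail of 1 descent step not counted)

14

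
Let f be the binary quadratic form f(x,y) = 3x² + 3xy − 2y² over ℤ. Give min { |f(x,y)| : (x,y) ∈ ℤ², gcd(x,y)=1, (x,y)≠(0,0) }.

river: ρ → (-2,5,1)
river: ρ → (1,5,-2)
river: ρ → (-2,3,3)
river: ρ → (3,3,-2)
closes: descent 0, river 4
min |a| on river = 1

1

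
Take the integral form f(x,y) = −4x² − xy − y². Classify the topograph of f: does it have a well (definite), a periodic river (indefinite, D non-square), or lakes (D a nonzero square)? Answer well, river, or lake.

D = b²−4ac = (-1)² − 4·(-4)·(-1) = -15
D < 0 ⇒ definite ⇒ every region one sign ⇒ single well

well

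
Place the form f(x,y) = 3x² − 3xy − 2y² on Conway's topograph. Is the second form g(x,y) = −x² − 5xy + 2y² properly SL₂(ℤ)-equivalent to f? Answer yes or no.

D₁ = 33, D₂ = 33
river cycle of f (length 4): (-2, 3, 3), (3, 3, -2), (-2, 5, 1), (1, 5, -2)
river cycle of g (length 4): (2, 5, -1), (-1, 5, 2), (2, 3, -3), (-3, 3, 2)
cycles differ ⇒ inequivalent

no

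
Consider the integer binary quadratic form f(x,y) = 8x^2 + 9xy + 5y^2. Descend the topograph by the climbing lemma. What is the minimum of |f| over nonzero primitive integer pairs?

translate: b→-7 (≡9 mod 16), so (8,9,5)→(8,-7,4)
flip: (8,-7,4)→(4,7,8)
translate: b→-1 (≡7 mod 8), so (4,7,8)→(4,-1,5)
reduced (well bottom): (4,-1,5) with a≤c, −a<b≤a
well minimum = a = 4

4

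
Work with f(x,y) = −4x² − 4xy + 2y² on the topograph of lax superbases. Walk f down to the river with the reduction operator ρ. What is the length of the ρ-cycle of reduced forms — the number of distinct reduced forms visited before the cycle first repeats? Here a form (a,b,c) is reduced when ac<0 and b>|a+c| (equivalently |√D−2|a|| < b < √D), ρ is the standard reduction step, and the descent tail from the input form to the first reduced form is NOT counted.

D = 48, ⌊√D⌋ = 6
descent: ρ → (2,4,-4)  [lands on river]
river: ρ → (-4,4,2)
ρ-cycle length = 2 (tail of 1 descent step not counted)

2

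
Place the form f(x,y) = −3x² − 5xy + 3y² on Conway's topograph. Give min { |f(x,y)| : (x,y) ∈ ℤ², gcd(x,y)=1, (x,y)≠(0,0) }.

descent: ρ → (3,5,-3)  [lands on river]
river: ρ → (-3,7,1)
river: ρ → (1,7,-3)
river: ρ → (-3,5,3)
river: ρ → (3,7,-1)
river: ρ → (-1,7,3)
closes: descent 1, river 6
min |a| on river = 1

1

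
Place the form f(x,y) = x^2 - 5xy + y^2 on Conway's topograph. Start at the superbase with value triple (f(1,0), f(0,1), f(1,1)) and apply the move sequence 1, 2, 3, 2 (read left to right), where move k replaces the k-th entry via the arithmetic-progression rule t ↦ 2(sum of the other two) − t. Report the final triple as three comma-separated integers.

start (1,1,-3) = (f(1,0),f(0,1),f(1,1))
replace slot 1: 2·(1+(-3)) − 1 = -5 → (-5,1,-3)
replace slot 2: 2·((-5)+(-3)) − 1 = -17 → (-5,-17,-3)
replace slot 3: 2·((-5)+(-17)) − (-3) = -41 → (-5,-17,-41)
replace slot 2: 2·((-5)+(-41)) − (-17) = -75 → (-5,-75,-41)

-5,-75,-41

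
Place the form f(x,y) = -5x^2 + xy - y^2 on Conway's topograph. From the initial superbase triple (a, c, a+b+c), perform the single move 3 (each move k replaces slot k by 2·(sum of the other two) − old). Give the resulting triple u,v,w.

start (-5,-1,-5) = (f(1,0),f(0,1),f(1,1))
replace slot 3: 2·((-5)+(-1)) − (-5) = -7 → (-5,-1,-7)

-5,-1,-7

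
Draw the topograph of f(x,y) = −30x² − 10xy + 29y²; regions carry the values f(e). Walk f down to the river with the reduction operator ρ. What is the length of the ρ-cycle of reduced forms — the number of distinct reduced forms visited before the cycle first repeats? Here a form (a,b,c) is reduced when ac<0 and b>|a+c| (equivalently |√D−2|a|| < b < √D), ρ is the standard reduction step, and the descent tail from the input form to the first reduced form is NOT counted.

D = 3580, ⌊√D⌋ = 59
descent: ρ → (29,10,-30)  [lands on river]
river: ρ → (-30,50,9)
river: ρ → (9,58,-6)
river: ρ → (-6,50,45)
river: ρ → (45,40,-11)
river: ρ → (-11,48,29)
ρ-cycle length = 6 (tail of 1 descent step not counted)

6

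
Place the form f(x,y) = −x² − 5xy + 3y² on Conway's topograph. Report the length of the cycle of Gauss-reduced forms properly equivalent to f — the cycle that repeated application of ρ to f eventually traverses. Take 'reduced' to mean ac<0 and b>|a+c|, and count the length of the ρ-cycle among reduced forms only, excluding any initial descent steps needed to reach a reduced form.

D = 37, ⌊√D⌋ = 6
descent: ρ → (3,5,-1)  [lands on river]
river: ρ → (-1,5,3)
river: ρ → (3,1,-3)
river: ρ → (-3,5,1)
river: ρ → (1,5,-3)
river: ρ → (-3,1,3)
ρ-cycle length = 6 (tail of 1 descent step not counted)

6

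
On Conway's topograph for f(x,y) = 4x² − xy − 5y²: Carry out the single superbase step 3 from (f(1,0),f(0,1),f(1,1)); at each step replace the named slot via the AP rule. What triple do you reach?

start (4,-5,-2) = (f(1,0),f(0,1),f(1,1))
replace slot 3: 2·(4+(-5)) − (-2) = 0 → (4,-5,0)

4,-5,0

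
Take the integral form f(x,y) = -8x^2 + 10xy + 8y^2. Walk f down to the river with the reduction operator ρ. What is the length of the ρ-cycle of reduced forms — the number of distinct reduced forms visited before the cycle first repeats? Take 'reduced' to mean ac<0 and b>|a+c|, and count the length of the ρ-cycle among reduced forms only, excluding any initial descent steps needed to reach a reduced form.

D = 356, ⌊√D⌋ = 18
river: ρ → (8,6,-10)
river: ρ → (-10,14,4)
river: ρ → (4,18,-2)
river: ρ → (-2,18,4)
river: ρ → (4,14,-10)
river: ρ → (-10,6,8)
river: ρ → (8,10,-8)
river: ρ → (-8,6,10)
river: ρ → (10,14,-4)
river: ρ → (-4,18,2)
river: ρ → (2,18,-4)
river: ρ → (-4,14,10)
river: ρ → (10,6,-8)
river: ρ → (-8,10,8)
ρ-cycle length = 14 (tail of 0 descent steps not counted)

14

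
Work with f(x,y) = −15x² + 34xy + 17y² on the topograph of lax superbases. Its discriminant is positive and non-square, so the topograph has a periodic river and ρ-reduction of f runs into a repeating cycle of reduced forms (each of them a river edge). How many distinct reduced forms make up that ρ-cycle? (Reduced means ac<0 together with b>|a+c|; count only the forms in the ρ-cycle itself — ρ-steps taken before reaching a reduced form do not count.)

D = 2176, ⌊√D⌋ = 46
river: ρ → (17,34,-15)
river: ρ → (-15,26,25)
river: ρ → (25,24,-16)
river: ρ → (-16,40,9)
river: ρ → (9,32,-32)
river: ρ → (-32,32,9)
river: ρ → (9,40,-16)
river: ρ → (-16,24,25)
river: ρ → (25,26,-15)
river: ρ → (-15,34,17)
ρ-cycle length = 10 (tail of 0 descent steps not counted)

10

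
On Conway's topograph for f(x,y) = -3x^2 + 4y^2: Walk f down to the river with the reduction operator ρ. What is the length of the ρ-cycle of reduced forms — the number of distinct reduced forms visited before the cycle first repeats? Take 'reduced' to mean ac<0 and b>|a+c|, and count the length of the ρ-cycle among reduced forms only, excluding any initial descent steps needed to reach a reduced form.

D = 48, ⌊√D⌋ = 6
descent: ρ → (4,0,-3)
descent: ρ → (-3,6,1)  [lands on river]
river: ρ → (1,6,-3)
ρ-cycle length = 2 (tail of 2 descent steps not counted)

2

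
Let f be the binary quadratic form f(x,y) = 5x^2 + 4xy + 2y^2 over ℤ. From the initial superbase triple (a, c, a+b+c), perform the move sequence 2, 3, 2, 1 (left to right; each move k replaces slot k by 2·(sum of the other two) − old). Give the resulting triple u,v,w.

start (5,2,11) = (f(1,0),f(0,1),f(1,1))
replace slot 2: 2·(5+11) − 2 = 30 → (5,30,11)
replace slot 3: 2·(5+30) − 11 = 59 → (5,30,59)
replace slot 2: 2·(5+59) − 30 = 98 → (5,98,59)
replace slot 1: 2·(98+59) − 5 = 309 → (309,98,59)

309,98,59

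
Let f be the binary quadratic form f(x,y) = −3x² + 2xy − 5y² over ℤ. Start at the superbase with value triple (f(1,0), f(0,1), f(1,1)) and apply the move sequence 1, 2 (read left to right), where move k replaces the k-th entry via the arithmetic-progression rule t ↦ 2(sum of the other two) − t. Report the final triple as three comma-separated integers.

start (-3,-5,-6) = (f(1,0),f(0,1),f(1,1))
replace slot 1: 2·((-5)+(-6)) − (-3) = -19 → (-19,-5,-6)
replace slot 2: 2·((-19)+(-6)) − (-5) = -45 → (-19,-45,-6)

-19,-45,-6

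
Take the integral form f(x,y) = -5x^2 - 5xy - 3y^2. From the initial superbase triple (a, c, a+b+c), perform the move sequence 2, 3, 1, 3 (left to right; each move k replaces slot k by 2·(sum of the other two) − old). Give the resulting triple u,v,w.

start (-5,-3,-13) = (f(1,0),f(0,1),f(1,1))
replace slot 2: 2·((-5)+(-13)) − (-3) = -33 → (-5,-33,-13)
replace slot 3: 2·((-5)+(-33)) − (-13) = -63 → (-5,-33,-63)
replace slot 1: 2·((-33)+(-63)) − (-5) = -187 → (-187,-33,-63)
replace slot 3: 2·((-187)+(-33)) − (-63) = -377 → (-187,-33,-377)

-187,-33,-377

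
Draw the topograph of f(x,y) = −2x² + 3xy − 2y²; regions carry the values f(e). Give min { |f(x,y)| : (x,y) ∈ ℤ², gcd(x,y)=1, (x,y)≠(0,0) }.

translate: b→1 (≡-3 mod 4), so (2,-3,2)→(2,1,1)
flip: (2,1,1)→(1,-1,2)
translate: b→1 (≡-1 mod 2), so (1,-1,2)→(1,1,2)
reduced (well bottom): (1,1,2) with a≤c, −a<b≤a
well minimum |f| = |-1| = 1 (negative-definite)

1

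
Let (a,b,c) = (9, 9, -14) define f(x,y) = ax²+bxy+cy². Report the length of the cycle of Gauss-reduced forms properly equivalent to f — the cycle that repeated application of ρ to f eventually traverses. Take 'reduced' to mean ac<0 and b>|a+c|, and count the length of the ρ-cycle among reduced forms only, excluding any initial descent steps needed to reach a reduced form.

D = 585, ⌊√D⌋ = 24
river: ρ → (-14,19,4)
river: ρ → (4,21,-9)
river: ρ → (-9,15,10)
river: ρ → (10,5,-14)
river: ρ → (-14,23,1)
river: ρ → (1,23,-14)
river: ρ → (-14,5,10)
river: ρ → (10,15,-9)
river: ρ → (-9,21,4)
river: ρ → (4,19,-14)
river: ρ → (-14,9,9)
river: ρ → (9,9,-14)
ρ-cycle length = 12 (tail of 0 descent steps not counted)

12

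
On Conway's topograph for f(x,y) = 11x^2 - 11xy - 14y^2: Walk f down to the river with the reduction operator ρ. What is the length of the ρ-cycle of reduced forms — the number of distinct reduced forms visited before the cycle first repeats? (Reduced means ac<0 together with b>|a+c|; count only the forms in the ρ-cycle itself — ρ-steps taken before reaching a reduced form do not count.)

D = 737, ⌊√D⌋ = 27
descent: ρ → (-14,11,11)  [lands on river]
river: ρ → (11,11,-14)
river: ρ → (-14,17,8)
river: ρ → (8,15,-16)
river: ρ → (-16,17,7)
river: ρ → (7,25,-4)
river: ρ → (-4,23,13)
river: ρ → (13,3,-14)
river: ρ → (-14,25,2)
river: ρ → (2,27,-1)
river: ρ → (-1,27,2)
river: ρ → (2,25,-14)
river: ρ → (-14,3,13)
river: ρ → (13,23,-4)
river: ρ → (-4,25,7)
river: ρ → (7,17,-16)
river: ρ → (-16,15,8)
river: ρ → (8,17,-14)
ρ-cycle length = 18 (tail of 1 descent step not counted)

18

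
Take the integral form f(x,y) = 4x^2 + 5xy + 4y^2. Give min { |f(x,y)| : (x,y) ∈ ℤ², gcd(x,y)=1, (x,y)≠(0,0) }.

translate: b→-3 (≡5 mod 8), so (4,5,4)→(4,-3,3)
flip: (4,-3,3)→(3,3,4)
reduced (well bottom): (3,3,4) with a≤c, −a<b≤a
well minimum = a = 3

3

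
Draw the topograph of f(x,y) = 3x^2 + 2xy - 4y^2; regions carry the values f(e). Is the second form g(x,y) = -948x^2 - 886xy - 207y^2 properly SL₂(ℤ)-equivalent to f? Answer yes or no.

D₁ = 52, D₂ = 52
river cycle of f (length 10): (-4, 6, 1), (1, 6, -4), (-4, 2, 3), (3, 4, -3), (-3, 2, 4), (4, 6, -1), (-1, 6, 4), (4, 2, -3), (-3, 4, 3), (3, 2, -4)
river cycle of g (length 10): (-4, 6, 1), (1, 6, -4), (-4, 2, 3), (3, 4, -3), (-3, 2, 4), (4, 6, -1), (-1, 6, 4), (4, 2, -3), (-3, 4, 3), (3, 2, -4)
cycles coincide ⇒ equivalent

yes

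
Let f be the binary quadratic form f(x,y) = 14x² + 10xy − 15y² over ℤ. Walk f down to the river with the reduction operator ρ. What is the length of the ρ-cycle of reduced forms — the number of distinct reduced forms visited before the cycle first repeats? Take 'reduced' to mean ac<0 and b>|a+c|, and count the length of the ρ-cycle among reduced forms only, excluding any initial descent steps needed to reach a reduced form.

D = 940, ⌊√D⌋ = 30
river: ρ → (-15,20,9)
river: ρ → (9,16,-19)
river: ρ → (-19,22,6)
river: ρ → (6,26,-11)
river: ρ → (-11,18,14)
river: ρ → (14,10,-15)
ρ-cycle length = 6 (tail of 0 descent steps not counted)

6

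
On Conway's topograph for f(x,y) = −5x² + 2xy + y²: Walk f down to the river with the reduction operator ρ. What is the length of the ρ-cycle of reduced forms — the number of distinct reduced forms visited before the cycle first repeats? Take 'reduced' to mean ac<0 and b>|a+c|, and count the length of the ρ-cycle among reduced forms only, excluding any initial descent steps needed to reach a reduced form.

D = 24, ⌊√D⌋ = 4
descent: ρ → (1,4,-2)  [lands on river]
river: ρ → (-2,4,1)
ρ-cycle length = 2 (tail of 1 descent step not counted)

2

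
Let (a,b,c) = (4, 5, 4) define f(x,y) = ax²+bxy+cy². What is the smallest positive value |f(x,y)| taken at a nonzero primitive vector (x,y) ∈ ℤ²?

translate: b→-3 (≡5 mod 8), so (4,5,4)→(4,-3,3)
flip: (4,-3,3)→(3,3,4)
reduced (well bottom): (3,3,4) with a≤c, −a<b≤a
well minimum = a = 3

3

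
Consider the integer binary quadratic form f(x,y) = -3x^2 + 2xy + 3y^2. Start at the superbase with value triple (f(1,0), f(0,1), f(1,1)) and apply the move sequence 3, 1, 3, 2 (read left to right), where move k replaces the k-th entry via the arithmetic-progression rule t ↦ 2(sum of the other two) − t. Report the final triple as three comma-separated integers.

start (-3,3,2) = (f(1,0),f(0,1),f(1,1))
replace slot 3: 2·((-3)+3) − 2 = -2 → (-3,3,-2)
replace slot 1: 2·(3+(-2)) − (-3) = 5 → (5,3,-2)
replace slot 3: 2·(5+3) − (-2) = 18 → (5,3,18)
replace slot 2: 2·(5+18) − 3 = 43 → (5,43,18)

5,43,18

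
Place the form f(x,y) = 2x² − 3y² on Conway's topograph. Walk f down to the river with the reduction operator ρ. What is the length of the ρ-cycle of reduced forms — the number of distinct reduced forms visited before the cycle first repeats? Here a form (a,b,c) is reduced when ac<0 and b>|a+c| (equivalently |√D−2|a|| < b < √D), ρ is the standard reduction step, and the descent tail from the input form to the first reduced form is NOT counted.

D = 24, ⌊√D⌋ = 4
descent: ρ → (-3,0,2)
descent: ρ → (2,4,-1)  [lands on river]
river: ρ → (-1,4,2)
ρ-cycle length = 2 (tail of 2 descent steps not counted)

2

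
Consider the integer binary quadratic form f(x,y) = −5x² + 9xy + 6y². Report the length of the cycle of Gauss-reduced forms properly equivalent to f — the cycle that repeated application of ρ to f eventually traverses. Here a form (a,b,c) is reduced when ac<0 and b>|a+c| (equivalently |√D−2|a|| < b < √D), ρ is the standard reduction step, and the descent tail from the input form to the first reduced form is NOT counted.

D = 201, ⌊√D⌋ = 14
river: ρ → (6,3,-8)
river: ρ → (-8,13,1)
river: ρ → (1,13,-8)
river: ρ → (-8,3,6)
river: ρ → (6,9,-5)
river: ρ → (-5,11,4)
river: ρ → (4,13,-2)
river: ρ → (-2,11,10)
river: ρ → (10,9,-3)
river: ρ → (-3,9,10)
river: ρ → (10,11,-2)
river: ρ → (-2,13,4)
river: ρ → (4,11,-5)
river: ρ → (-5,9,6)
ρ-cycle length = 14 (tail of 0 descent steps not counted)

14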